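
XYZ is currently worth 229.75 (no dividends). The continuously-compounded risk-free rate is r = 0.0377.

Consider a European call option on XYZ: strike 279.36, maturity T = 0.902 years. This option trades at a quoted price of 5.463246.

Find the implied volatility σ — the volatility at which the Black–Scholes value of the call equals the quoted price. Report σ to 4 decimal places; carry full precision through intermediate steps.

At σ = 0.2042 the Black–Scholes value reproduces the quote:
σ√T = 0.2042·√0.902 = 0.193936
d₁ = (ln(S/K) + (r+σ²/2)T) / (σ√T) = (ln(229.75/279.36) + (0.0377+0.2042²/2)·0.902) / 0.193936 = (-0.195510 + 0.052811) / 0.193936 = -0.735801
d₂ = d₁ − σ√T = -0.735801 − 0.193936 = -0.929737
e^{−rT} = 0.966566
N(d₁) = 0.230926,  N(d₂) = 0.176254
V = S·N(d₁) − K·e^{−rT}·N(d₂) = 53.055232 − 47.591987 = 5.463246 (equal to the quote); since ∂V/∂σ > 0 for all σ, the implied volatility is unique

sigma = 0.2042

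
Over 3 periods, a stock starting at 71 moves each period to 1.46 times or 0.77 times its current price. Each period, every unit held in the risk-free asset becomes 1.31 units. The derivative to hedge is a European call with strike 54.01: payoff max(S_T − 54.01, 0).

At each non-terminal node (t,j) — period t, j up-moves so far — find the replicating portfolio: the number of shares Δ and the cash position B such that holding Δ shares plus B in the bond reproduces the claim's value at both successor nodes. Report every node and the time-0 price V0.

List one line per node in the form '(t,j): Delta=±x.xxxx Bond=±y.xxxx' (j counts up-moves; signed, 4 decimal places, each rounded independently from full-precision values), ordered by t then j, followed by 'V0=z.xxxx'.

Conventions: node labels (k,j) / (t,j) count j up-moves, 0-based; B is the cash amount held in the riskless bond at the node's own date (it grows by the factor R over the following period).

(0,0): Delta=0.9879 Bond=-23.0642
(1,0): Delta=0.9050 Bond=-25.6838
(1,1): Delta=1.0000 Bond=-31.4725
(2,0): Delta=0.2565 Bond=-6.3464
(2,1): Delta=1.0000 Bond=-41.2290
(2,2): Delta=1.0000 Bond=-41.2290
V0=47.0739

Arbitrage-free pricing uses the up-move probability p* = (R−d)/(u−d) = 0.7826, discounting each step at R = 1.31.
At maturity the claim pays: V(3,0)=0.0000, V(3,1)=7.4500, V(3,2)=62.5246, V(3,3)=166.9517
(2,0): S=42.0959. Δ = (V_up−V_dn)/(S_up−S_dn) = (7.4500−0.0000)/(61.4600−32.4138) = 0.2565. V = [p*·7.4500 + (1−p*)·0.0000]/1.31 = 4.4507. B = V − Δ·S = -6.3464.
(2,1): S=79.8182. Δ = (V_up−V_dn)/(S_up−S_dn) = (62.5246−7.4500)/(116.5346−61.4600) = 1.0000. V = [p*·62.5246 + (1−p*)·7.4500]/1.31 = 38.5892. B = V − Δ·S = -41.2290.
(2,2): S=151.3436. Δ = (V_up−V_dn)/(S_up−S_dn) = (166.9517−62.5246)/(220.9617−116.5346) = 1.0000. V = [p*·166.9517 + (1−p*)·62.5246]/1.31 = 110.1146. B = V − Δ·S = -41.2290.
(1,0): S=54.6700. Δ = (V_up−V_dn)/(S_up−S_dn) = (38.5892−4.4507)/(79.8182−42.0959) = 0.9050. V = [p*·38.5892 + (1−p*)·4.4507]/1.31 = 23.7922. B = V − Δ·S = -25.6838.
(1,1): S=103.6600. Δ = (V_up−V_dn)/(S_up−S_dn) = (110.1146−38.5892)/(151.3436−79.8182) = 1.0000. V = [p*·110.1146 + (1−p*)·38.5892]/1.31 = 72.1875. B = V − Δ·S = -31.4725.
(0,0): S=71.0000. Δ = (V_up−V_dn)/(S_up−S_dn) = (72.1875−23.7922)/(103.6600−54.6700) = 0.9879. V = [p*·72.1875 + (1−p*)·23.7922]/1.31 = 47.0739. B = V − Δ·S = -23.0642.
Check: Δ(0,0)·S0 + B(0,0) = 47.0739 = V0.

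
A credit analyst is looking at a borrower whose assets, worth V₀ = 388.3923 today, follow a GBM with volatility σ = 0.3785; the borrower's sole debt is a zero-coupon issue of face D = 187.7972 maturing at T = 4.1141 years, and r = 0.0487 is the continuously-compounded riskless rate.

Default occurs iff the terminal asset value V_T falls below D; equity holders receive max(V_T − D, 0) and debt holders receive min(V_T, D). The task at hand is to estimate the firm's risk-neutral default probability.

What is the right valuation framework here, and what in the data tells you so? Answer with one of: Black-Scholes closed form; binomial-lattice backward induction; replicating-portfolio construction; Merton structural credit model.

Key observation: a levered firm with one bullet debt due at 4.1141 years is the canonical structural-credit setup: equity is a call on the firm's assets struck at the face value.

framework: Merton structural credit model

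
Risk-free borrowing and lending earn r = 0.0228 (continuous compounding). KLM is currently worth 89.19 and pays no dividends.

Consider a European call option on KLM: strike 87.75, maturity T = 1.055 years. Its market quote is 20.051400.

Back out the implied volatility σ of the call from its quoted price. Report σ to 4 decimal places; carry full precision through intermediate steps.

sigma = 0.5150

At σ = 0.5150 the Black–Scholes value reproduces the quote:
σ√T = 0.515·√1.055 = 0.528973
d₁ = (ln(S/K) + (r+σ²/2)T) / (σ√T) = (ln(89.19/87.75) + (0.0228+0.515²/2)·1.055) / 0.528973 = (0.016277 + 0.163960) / 0.528973 = 0.340731
d₂ = d₁ − σ√T = 0.340731 − 0.528973 = -0.188242
e^{−rT} = 0.976233
N(d₁) = 0.633347,  N(d₂) = 0.425343
V = S·N(d₁) − K·e^{−rT}·N(d₂) = 56.488200 − 36.436800 = 20.051400 (the observed quote) — the price is monotone increasing in volatility, hence this σ is the only solution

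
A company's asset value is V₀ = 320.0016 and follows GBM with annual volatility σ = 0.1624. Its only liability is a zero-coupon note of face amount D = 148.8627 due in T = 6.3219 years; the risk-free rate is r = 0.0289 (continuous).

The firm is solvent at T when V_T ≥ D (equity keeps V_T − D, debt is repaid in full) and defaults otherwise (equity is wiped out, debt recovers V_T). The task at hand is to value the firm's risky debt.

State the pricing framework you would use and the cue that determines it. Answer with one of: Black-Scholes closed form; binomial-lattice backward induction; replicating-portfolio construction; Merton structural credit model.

Key observation: a levered firm with one bullet debt due at 6.3219 years is the canonical structural-credit setup: equity is a call on the firm's assets struck at the face value.

framework: Merton structural credit model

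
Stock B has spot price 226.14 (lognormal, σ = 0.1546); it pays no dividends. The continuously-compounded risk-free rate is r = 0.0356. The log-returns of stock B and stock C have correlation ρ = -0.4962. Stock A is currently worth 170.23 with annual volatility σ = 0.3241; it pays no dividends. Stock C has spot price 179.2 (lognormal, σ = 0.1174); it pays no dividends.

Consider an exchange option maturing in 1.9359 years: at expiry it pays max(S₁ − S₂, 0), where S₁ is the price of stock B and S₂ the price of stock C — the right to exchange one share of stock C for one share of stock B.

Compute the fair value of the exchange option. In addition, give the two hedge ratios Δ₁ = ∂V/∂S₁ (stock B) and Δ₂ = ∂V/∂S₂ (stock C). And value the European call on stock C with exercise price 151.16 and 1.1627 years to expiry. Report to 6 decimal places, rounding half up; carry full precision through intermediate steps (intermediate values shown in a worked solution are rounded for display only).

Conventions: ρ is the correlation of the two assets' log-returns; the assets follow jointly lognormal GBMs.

exchange price = 56.178142
Δ1 = 0.808587
Δ2 = -0.706896
price(stock C call K=151.16) = 34.568752

σ_eff = √(σ₁² + σ₂² − 2ρσ₁σ₂) = √(0.1546² + 0.1174² − 2·-0.4962·0.1546·0.1174) = 0.236000
d₁ = (ln(S₁/S₂) + (q₂ − q₁ + σ_eff²/2)T) / (σ_eff√T) = (ln(226.14/179.2) + (0.0 − 0.0 + 0.027848)·1.9359) / 0.328362 = 0.872702
d₂ = d₁ − σ_eff√T = 0.872702 − 0.328362 = 0.544340
N(d₁) = 0.808587,  N(d₂) = 0.706896
V = S₁·e^{−q₁T}·N(d₁) − S₂·e^{−q₂T}·N(d₂) = 182.853943 − 126.675801 = 56.178142
Δ₁ = e^{−q₁T}·N(d₁) = 0.808587;  Δ₂ = −e^{−q₂T}·N(d₂) = -0.706896
[vanilla: stock C call K=151.16]
σ√T = 0.1174·√1.1627 = 0.126591
d₁ = (ln(S/K) + (r+σ²/2)T) / (σ√T) = (ln(179.2/151.16) + (0.0356+0.1174²/2)·1.1627) / 0.126591 = (0.170164 + 0.049405) / 0.126591 = 1.734474
d₂ = d₁ − σ√T = 1.734474 − 0.126591 = 1.607883
e^{−rT} = 0.959453
N(d₁) = 0.958583,  N(d₂) = 0.946070
price = S·N(d₁) − K·e^{−rT}·N(d₂) = 171.778073 − 137.209321 = 34.568752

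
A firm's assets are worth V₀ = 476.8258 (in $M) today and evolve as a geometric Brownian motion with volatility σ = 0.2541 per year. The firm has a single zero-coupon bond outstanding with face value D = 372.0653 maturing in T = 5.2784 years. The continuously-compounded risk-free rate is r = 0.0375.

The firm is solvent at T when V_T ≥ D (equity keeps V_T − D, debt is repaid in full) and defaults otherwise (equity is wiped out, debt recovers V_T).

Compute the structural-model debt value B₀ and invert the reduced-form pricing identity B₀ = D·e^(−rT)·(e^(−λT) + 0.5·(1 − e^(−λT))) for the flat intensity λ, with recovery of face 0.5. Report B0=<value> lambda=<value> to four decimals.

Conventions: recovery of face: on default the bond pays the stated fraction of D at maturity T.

B0=277.4323 lambda=0.0381

Apply the equity-as-call identities (strike 372.0653, horizon 5.2784 years):
d₁ = [ln(V₀/D) + (r + σ²/2)T] / (σ√T)
   = [ln(476.8258/372.0653) + (0.0375 + 0.5·0.2541²)·5.2784] / (0.2541·√5.2784)
   = [0.248082 + 0.368345] / 0.583789 = 1.055907
d₂ = d₁ − σ√T = 1.055907 − 0.583789 = 0.472118
N(d₁) = 0.854495,  N(d₂) = 0.681579,  e^(−rT) = 0.820419
E₀ = V₀·N(d₁) − D·e^(−rT)·N(d₂)
   = 476.8258·0.854495 − 372.0653·0.820419·0.681579 = 199.393538
B₀ = V₀ − E₀ = 476.8258 − 199.393538 = 277.432262
e^(−λT) = (B₀·e^(rT)/D − 0.5)/(1 − 0.5) = (277.4323·1.218889/372.0653 − 0.5)/0.5 = 0.81774140
λ = −ln(0.81774140)/5.2784 = 0.038119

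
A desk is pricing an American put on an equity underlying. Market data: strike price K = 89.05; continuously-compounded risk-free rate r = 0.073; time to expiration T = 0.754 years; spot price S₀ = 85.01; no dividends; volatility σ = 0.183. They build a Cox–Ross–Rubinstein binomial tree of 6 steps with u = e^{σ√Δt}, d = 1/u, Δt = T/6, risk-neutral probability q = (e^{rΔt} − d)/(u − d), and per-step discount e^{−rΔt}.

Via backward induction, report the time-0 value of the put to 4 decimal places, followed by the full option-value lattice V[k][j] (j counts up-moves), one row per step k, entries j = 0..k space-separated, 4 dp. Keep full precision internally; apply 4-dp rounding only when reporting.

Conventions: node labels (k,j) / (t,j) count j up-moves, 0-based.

price = 5.9400
tree:
5.9400
9.4333 3.2351
14.3841 5.6167 1.3774
19.0741 9.3797 2.6900 0.3469
23.4695 14.3841 5.1178 0.7863 0.0000
27.5888 19.0741 9.3797 1.7823 0.0000 0.0000
31.4494 23.4695 14.3841 4.0400 0.0000 0.0000 0.0000

Δt=0.12567  u=1.06702  d=0.93719  q=0.55477  discount=0.99087
step 6 (expiry): payoffs max(K−S,0) = 31.4494 23.4695 14.3841 4.0400 0.0000 0.0000 0.0000
k=5: (k=5,j=0): S=61.4612, K−S=27.5888, hold=26.7756 ⇒ V=27.5888 exercise | (k=5,j=1): S=69.9759, K−S=19.0741, hold=18.2609 ⇒ V=19.0741 exercise | (k=5,j=2): S=79.6703, K−S=9.3797, hold=8.5666 ⇒ V=9.3797 exercise | (k=5,j=3): S=90.7076, K−S=0.0000, hold=1.7823 ⇒ V=1.7823 continue | (k=5,j=4): S=103.2741, K−S=0.0000, hold=0.0000 ⇒ V=0.0000 continue | (k=5,j=5): S=117.5815, K−S=0.0000, hold=0.0000 ⇒ V=0.0000 continue
k=4: (k=4,j=0): S=65.5805, K−S=23.4695, hold=22.6563 ⇒ V=23.4695 exercise | (k=4,j=1): S=74.6659, K−S=14.3841, hold=13.5709 ⇒ V=14.3841 exercise | (k=4,j=2): S=85.0100, K−S=4.0400, hold=5.1178 ⇒ V=5.1178 continue | (k=4,j=3): S=96.7871, K−S=0.0000, hold=0.7863 ⇒ V=0.7863 continue | (k=4,j=4): S=110.1958, K−S=0.0000, hold=0.0000 ⇒ V=0.0000 continue
k=3: (k=3,j=0): S=69.9759, K−S=19.0741, hold=18.2609 ⇒ V=19.0741 exercise | (k=3,j=1): S=79.6703, K−S=9.3797, hold=9.1590 ⇒ V=9.3797 exercise | (k=3,j=2): S=90.7076, K−S=0.0000, hold=2.6900 ⇒ V=2.6900 continue | (k=3,j=3): S=103.2741, K−S=0.0000, hold=0.3469 ⇒ V=0.3469 continue
k=2: (k=2,j=0): S=74.6659, K−S=14.3841, hold=13.5709 ⇒ V=14.3841 exercise | (k=2,j=1): S=85.0100, K−S=4.0400, hold=5.6167 ⇒ V=5.6167 continue | (k=2,j=2): S=96.7871, K−S=0.0000, hold=1.3774 ⇒ V=1.3774 continue
k=1: (k=1,j=0): S=79.6703, K−S=9.3797, hold=9.4333 ⇒ V=9.4333 continue | (k=1,j=1): S=90.7076, K−S=0.0000, hold=3.2351 ⇒ V=3.2351 continue
k=0: (k=0,j=0): S=85.0100, K−S=4.0400, hold=5.9400 ⇒ V=5.9400 continue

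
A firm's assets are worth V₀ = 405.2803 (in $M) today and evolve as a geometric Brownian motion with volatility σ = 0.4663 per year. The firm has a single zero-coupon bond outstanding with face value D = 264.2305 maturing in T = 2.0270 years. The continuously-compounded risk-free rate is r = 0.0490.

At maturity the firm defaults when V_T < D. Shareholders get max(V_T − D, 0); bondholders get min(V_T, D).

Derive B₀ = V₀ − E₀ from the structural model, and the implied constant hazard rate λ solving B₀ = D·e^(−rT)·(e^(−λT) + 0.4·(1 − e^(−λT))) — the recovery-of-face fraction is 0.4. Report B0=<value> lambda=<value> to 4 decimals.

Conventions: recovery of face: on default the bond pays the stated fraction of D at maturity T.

Equity is a call on the firm's assets struck at D = 264.2305:
d₁ = [ln(V₀/D) + (r + σ²/2)T] / (σ√T)
   = [ln(405.2803/264.2305) + (0.0490 + 0.5·0.4663²)·2.0270] / (0.4663·√2.0270)
   = [0.427757 + 0.319694] / 0.663884 = 1.125876
d₂ = d₁ − σ√T = 1.125876 − 0.663884 = 0.461992
N(d₁) = 0.869891,  N(d₂) = 0.677956,  e^(−rT) = 0.905450
E₀ = V₀·N(d₁) − D·e^(−rT)·N(d₂)
   = 405.2803·0.869891 − 264.2305·0.905450·0.677956 = 190.350264
B₀ = V₀ − E₀ = 405.2803 − 190.350264 = 214.930036
e^(−λT) = (B₀·e^(rT)/D − 0.4)/(1 − 0.4) = (214.9300·1.104423/264.2305 − 0.4)/0.6 = 0.83059695
λ = −ln(0.83059695)/2.0270 = 0.091569

B0=214.9300 lambda=0.0916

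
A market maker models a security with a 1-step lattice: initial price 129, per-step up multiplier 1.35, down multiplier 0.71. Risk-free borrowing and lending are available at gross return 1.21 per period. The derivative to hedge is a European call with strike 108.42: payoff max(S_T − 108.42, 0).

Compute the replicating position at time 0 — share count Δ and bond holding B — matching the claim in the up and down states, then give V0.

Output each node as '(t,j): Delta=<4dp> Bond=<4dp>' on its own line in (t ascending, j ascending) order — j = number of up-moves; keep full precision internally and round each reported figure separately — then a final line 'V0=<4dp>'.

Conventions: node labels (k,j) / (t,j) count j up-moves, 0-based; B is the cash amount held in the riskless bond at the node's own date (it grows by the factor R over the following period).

(0,0): Delta=0.7961 Bond=-60.2638
V0=42.4393

Arbitrage-free pricing uses the up-move probability p* = (R−d)/(u−d) = 0.7812, discounting each step at R = 1.21.
Payoffs at expiry: V(1,0)=0.0000, V(1,1)=65.7300
(0,0): S=129.0000. Δ = (V_up−V_dn)/(S_up−S_dn) = (65.7300−0.0000)/(174.1500−91.5900) = 0.7961. V = [p*·65.7300 + (1−p*)·0.0000]/1.21 = 42.4393. B = V − Δ·S = -60.2638.
Check: Δ(0,0)·S0 + B(0,0) = 42.4393 = V0.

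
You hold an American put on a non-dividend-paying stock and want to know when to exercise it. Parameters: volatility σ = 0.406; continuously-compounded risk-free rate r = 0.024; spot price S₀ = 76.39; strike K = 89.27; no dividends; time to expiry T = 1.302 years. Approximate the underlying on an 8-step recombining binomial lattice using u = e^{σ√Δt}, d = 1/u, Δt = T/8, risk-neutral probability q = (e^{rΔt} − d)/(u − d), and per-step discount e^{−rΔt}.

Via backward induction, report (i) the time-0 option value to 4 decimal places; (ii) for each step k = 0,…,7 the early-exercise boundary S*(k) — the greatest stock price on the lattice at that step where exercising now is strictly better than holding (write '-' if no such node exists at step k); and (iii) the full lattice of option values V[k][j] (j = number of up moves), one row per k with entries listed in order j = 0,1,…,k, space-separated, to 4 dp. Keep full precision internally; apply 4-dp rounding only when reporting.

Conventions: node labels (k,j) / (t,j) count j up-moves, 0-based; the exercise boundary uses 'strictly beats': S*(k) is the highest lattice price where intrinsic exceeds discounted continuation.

params: Δt=0.16275 u=1.17797 d=0.84892 q=0.47104 e^(-rΔt)=0.99610
t_8 payoffs: 68.6650 60.6784 49.5961 34.2183 12.8800 0.0000 0.0000 0.0000 0.0000
t_7: node(7,0) S=24.2720 payoff=64.9980 vs cont=64.6500 → 64.9980 [stop]  node(7,1) S=33.6800 payoff=55.5900 vs cont=55.2420 → 55.5900 [stop]  node(7,2) S=46.7345 payoff=42.5355 vs cont=42.1875 → 42.5355 [stop]  node(7,3) S=64.8490 payoff=24.4210 vs cont=24.0730 → 24.4210 [stop]  node(7,4) S=89.9849 payoff=0.0000 vs cont=6.7865 → 6.7865 [wait]  node(7,5) S=124.8635 payoff=0.0000 vs cont=0.0000 → 0.0000 [wait]  node(7,6) S=173.2612 payoff=0.0000 vs cont=0.0000 → 0.0000 [wait]  node(7,7) S=240.4181 payoff=0.0000 vs cont=0.0000 → 0.0000 [wait]  ⇒ S*(7)=64.8490
t_6: node(6,0) S=28.5916 payoff=60.6784 vs cont=60.3304 → 60.6784 [stop]  node(6,1) S=39.6739 payoff=49.5961 vs cont=49.2481 → 49.5961 [stop]  node(6,2) S=55.0517 payoff=34.2183 vs cont=33.8703 → 34.2183 [stop]  node(6,3) S=76.3900 payoff=12.8800 vs cont=16.0516 → 16.0516 [wait]  node(6,4) S=105.9992 payoff=0.0000 vs cont=3.5758 → 3.5758 [wait]  node(6,5) S=147.0850 payoff=0.0000 vs cont=0.0000 → 0.0000 [wait]  node(6,6) S=204.0959 payoff=0.0000 vs cont=0.0000 → 0.0000 [wait]  ⇒ S*(6)=55.0517
t_5: node(5,0) S=33.6800 payoff=55.5900 vs cont=55.2420 → 55.5900 [stop]  node(5,1) S=46.7345 payoff=42.5355 vs cont=42.1875 → 42.5355 [stop]  node(5,2) S=64.8490 payoff=24.4210 vs cont=25.5611 → 25.5611 [wait]  node(5,3) S=89.9849 payoff=0.0000 vs cont=10.1354 → 10.1354 [wait]  node(5,4) S=124.8635 payoff=0.0000 vs cont=1.8841 → 1.8841 [wait]  node(5,5) S=173.2612 payoff=0.0000 vs cont=0.0000 → 0.0000 [wait]  ⇒ S*(5)=46.7345
t_4: node(4,0) S=39.6739 payoff=49.5961 vs cont=49.2481 → 49.5961 [stop]  node(4,1) S=55.0517 payoff=34.2183 vs cont=34.4053 → 34.4053 [wait]  node(4,2) S=76.3900 payoff=12.8800 vs cont=18.2237 → 18.2237 [wait]  node(4,3) S=105.9992 payoff=0.0000 vs cont=6.2243 → 6.2243 [wait]  node(4,4) S=147.0850 payoff=0.0000 vs cont=0.9927 → 0.9927 [wait]  ⇒ S*(4)=39.6739
t_3: node(3,0) S=46.7345 payoff=42.5355 vs cont=42.2752 → 42.5355 [stop]  node(3,1) S=64.8490 payoff=24.4210 vs cont=26.6787 → 26.6787 [wait]  node(3,2) S=89.9849 payoff=0.0000 vs cont=12.5225 → 12.5225 [wait]  node(3,3) S=124.8635 payoff=0.0000 vs cont=3.7454 → 3.7454 [wait]  ⇒ S*(3)=46.7345
t_2: node(2,0) S=55.0517 payoff=34.2183 vs cont=34.9296 → 34.9296 [wait]  node(2,1) S=76.3900 payoff=12.8800 vs cont=19.9326 → 19.9326 [wait]  node(2,2) S=105.9992 payoff=0.0000 vs cont=8.3555 → 8.3555 [wait]  ⇒ S*(2)=-
t_1: node(1,0) S=64.8490 payoff=24.4210 vs cont=27.7568 → 27.7568 [wait]  node(1,1) S=89.9849 payoff=0.0000 vs cont=14.4229 → 14.4229 [wait]  ⇒ S*(1)=-
t_0: node(0,0) S=76.3900 payoff=12.8800 vs cont=21.3923 → 21.3923 [wait]  ⇒ S*(0)=-

price = 21.3923
boundary = - - - 46.7345 39.6739 46.7345 55.0517 64.8490
tree:
21.3923
27.7568 14.4229
34.9296 19.9326 8.3555
42.5355 26.6787 12.5225 3.7454
49.5961 34.4053 18.2237 6.2243 0.9927
55.5900 42.5355 25.5611 10.1354 1.8841 0.0000
60.6784 49.5961 34.2183 16.0516 3.5758 0.0000 0.0000
64.9980 55.5900 42.5355 24.4210 6.7865 0.0000 0.0000 0.0000
68.6650 60.6784 49.5961 34.2183 12.8800 0.0000 0.0000 0.0000 0.0000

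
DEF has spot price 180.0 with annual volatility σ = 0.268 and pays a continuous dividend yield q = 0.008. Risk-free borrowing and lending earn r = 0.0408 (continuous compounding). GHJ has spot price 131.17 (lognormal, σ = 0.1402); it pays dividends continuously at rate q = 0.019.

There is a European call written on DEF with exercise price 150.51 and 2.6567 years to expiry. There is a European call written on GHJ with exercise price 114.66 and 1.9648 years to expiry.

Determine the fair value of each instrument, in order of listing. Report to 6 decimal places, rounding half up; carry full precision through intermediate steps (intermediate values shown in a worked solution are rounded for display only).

price(DEF call K=150.51) = 52.221638
price(GHJ call K=114.66) = 22.801649

[DEF call K=150.51]
σ√T = 0.268·√2.6567 = 0.436824
d₁ = (ln(S/K) + (r−q+σ²/2)T) / (σ√T) = (ln(180.0/150.51) + (0.0408−0.008+0.268²/2)·2.6567) / 0.436824 = (0.178927 + 0.182547) / 0.436824 = 0.827507
d₂ = d₁ − σ√T = 0.827507 − 0.436824 = 0.390683
e^{−rT} = 0.897275
e^{−qT} = 0.978971
N(d₁) = 0.796025,  N(d₂) = 0.651984
price = S·e^{−qT}·N(d₁) − K·e^{−rT}·N(d₂) = 140.271337 − 88.049699 = 52.221638
[GHJ call K=114.66]
σ√T = 0.1402·√1.9648 = 0.196520
d₁ = (ln(S/K) + (r−q+σ²/2)T) / (σ√T) = (ln(131.17/114.66) + (0.0408−0.019+0.1402²/2)·1.9648) / 0.196520 = (0.134523 + 0.062143) / 0.196520 = 1.000740
d₂ = d₁ − σ√T = 1.000740 − 0.196520 = 0.804220
e^{−rT} = 0.922965
e^{−qT} = 0.963357
N(d₁) = 0.841524,  N(d₂) = 0.789365
price = S·e^{−qT}·N(d₁) − K·e^{−rT}·N(d₂) = 106.337931 − 83.536282 = 22.801649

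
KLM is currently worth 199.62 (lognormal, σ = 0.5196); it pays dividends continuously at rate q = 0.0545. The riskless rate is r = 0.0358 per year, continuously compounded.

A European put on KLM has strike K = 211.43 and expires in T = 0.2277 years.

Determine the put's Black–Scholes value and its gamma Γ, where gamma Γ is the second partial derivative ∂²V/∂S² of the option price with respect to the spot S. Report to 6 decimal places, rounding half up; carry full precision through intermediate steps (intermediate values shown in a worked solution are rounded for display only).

price = 26.964657
Γ = 0.007899

σ√T = 0.5196·√0.2277 = 0.247942
d₁ = (ln(S/K) + (r−q+σ²/2)T) / (σ√T) = (ln(199.62/211.43) + (0.0358−0.0545+0.5196²/2)·0.2277) / 0.247942 = (-0.057478 + 0.026480) / 0.247942 = -0.125024
d₂ = d₁ − σ√T = -0.125024 − 0.247942 = -0.372966
e^{−rT} = 0.991881
e^{−qT} = 0.987667
N(−d₁) = 0.549748,  N(−d₂) = 0.645413
Put price V = K·e^{−rT}·N(−d₂) − S·e^{−qT}·N(−d₁) = 135.351860 − 108.387203 = 26.964657
φ(d₁) = (1/√(2π))·e^{−d₁²/2} = 0.395837
Γ = e^{−qT}·φ(d₁) / (S·σ·√T) = 0.007899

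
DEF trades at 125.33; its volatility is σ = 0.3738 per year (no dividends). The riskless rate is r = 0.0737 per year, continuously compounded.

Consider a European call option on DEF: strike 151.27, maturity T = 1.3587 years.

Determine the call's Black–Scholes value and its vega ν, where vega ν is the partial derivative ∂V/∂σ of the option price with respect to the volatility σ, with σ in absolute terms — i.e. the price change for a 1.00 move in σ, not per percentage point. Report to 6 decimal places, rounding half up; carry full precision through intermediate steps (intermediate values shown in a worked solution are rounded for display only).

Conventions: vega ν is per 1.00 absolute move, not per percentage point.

σ√T = 0.3738·√1.3587 = 0.435714
d₁ = (ln(S/K) + (r+σ²/2)T) / (σ√T) = (ln(125.33/151.27) + (0.0737+0.3738²/2)·1.3587) / 0.435714 = (-0.188116 + 0.195059) / 0.435714 = 0.015935
d₂ = d₁ − σ√T = 0.015935 − 0.435714 = -0.419778
e^{−rT} = 0.904714
N(d₁) = 0.506357,  N(d₂) = 0.337324
Call price V = S·N(d₁) − K·e^{−rT}·N(d₂) = 63.461729 − 46.164821 = 17.296908
φ(d₁) = (1/√(2π))·e^{−d₁²/2} = 0.398892
ν = S·φ(d₁)·√T = 58.273587

price = 17.296908
ν = 58.273587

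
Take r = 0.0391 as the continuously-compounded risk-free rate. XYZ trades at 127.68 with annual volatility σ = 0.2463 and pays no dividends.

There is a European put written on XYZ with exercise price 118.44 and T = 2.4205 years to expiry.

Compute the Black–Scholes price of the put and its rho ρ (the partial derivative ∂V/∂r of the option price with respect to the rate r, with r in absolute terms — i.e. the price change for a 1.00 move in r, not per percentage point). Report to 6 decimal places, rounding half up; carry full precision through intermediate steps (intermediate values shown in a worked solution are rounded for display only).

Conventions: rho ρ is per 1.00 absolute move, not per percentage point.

price = 9.618648
ρ = -104.512230

σ√T = 0.2463·√2.4205 = 0.383192
d₁ = (ln(S/K) + (r+σ²/2)T) / (σ√T) = (ln(127.68/118.44) + (0.0391+0.2463²/2)·2.4205) / 0.383192 = (0.075121 + 0.168060) / 0.383192 = 0.634617
d₂ = d₁ − σ√T = 0.634617 − 0.383192 = 0.251424
e^{−rT} = 0.909699
N(−d₁) = 0.262839,  N(−d₂) = 0.400743
Put price V = K·e^{−rT}·N(−d₂) − S·N(−d₁) = 43.177951 − 33.559303 = 9.618648
ρ = −K·T·e^{−rT}·N(−d₂) = -104.512230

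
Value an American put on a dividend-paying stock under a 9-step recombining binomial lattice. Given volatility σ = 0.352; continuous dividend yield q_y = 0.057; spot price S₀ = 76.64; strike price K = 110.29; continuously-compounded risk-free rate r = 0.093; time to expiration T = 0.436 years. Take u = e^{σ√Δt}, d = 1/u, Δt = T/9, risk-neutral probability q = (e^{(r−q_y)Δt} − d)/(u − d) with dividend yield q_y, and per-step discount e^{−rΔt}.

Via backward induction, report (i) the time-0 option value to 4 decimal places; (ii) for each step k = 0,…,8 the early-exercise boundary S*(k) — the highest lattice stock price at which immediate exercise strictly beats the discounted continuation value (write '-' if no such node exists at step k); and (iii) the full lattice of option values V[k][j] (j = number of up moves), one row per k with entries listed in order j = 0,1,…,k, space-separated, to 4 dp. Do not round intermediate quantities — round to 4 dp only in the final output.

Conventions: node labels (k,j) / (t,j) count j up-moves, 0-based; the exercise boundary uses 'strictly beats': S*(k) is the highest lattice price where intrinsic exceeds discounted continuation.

params: Δt=0.04844 u=1.08056 d=0.92545 q=0.49189 e^(-rΔt)=0.99550
t_9 payoffs: 72.1280 65.7321 58.2641 49.5445 39.3635 27.4762 13.5965 0.0000 0.0000 0.0000
t_8: node(8,0) S=41.2361 payoff=69.0539 vs cont=68.6718 → 69.0539 [stop]  node(8,1) S=48.1473 payoff=62.1427 vs cont=61.7797 → 62.1427 [stop]  node(8,2) S=56.2169 payoff=54.0731 vs cont=53.7324 → 54.0731 [stop]  node(8,3) S=65.6389 payoff=44.6511 vs cont=44.3364 → 44.6511 [stop]  node(8,4) S=76.6400 payoff=33.6500 vs cont=33.3656 → 33.6500 [stop]  node(8,5) S=89.4849 payoff=20.8051 vs cont=20.5561 → 20.8051 [stop]  node(8,6) S=104.4827 payoff=5.8073 vs cont=6.8774 → 6.8774 [wait]  node(8,7) S=121.9941 payoff=0.0000 vs cont=0.0000 → 0.0000 [wait]  node(8,8) S=142.4404 payoff=0.0000 vs cont=0.0000 → 0.0000 [wait]  ⇒ S*(8)=89.4849
t_7: node(7,0) S=44.5579 payoff=65.7321 vs cont=65.3592 → 65.7321 [stop]  node(7,1) S=52.0259 payoff=58.2641 vs cont=57.9118 → 58.2641 [stop]  node(7,2) S=60.7455 payoff=49.5445 vs cont=49.2163 → 49.5445 [stop]  node(7,3) S=70.9265 payoff=39.3635 vs cont=39.0633 → 39.3635 [stop]  node(7,4) S=82.8138 payoff=27.4762 vs cont=27.2088 → 27.4762 [stop]  node(7,5) S=96.6935 payoff=13.5965 vs cont=13.8914 → 13.8914 [wait]  node(7,6) S=112.8994 payoff=0.0000 vs cont=3.4787 → 3.4787 [wait]  node(7,7) S=131.8214 payoff=0.0000 vs cont=0.0000 → 0.0000 [wait]  ⇒ S*(7)=82.8138
t_6: node(6,0) S=48.1473 payoff=62.1427 vs cont=61.7797 → 62.1427 [stop]  node(6,1) S=56.2169 payoff=54.0731 vs cont=53.7324 → 54.0731 [stop]  node(6,2) S=65.6389 payoff=44.6511 vs cont=44.3364 → 44.6511 [stop]  node(6,3) S=76.6400 payoff=33.6500 vs cont=33.3656 → 33.6500 [stop]  node(6,4) S=89.4849 payoff=20.8051 vs cont=20.7004 → 20.8051 [stop]  node(6,5) S=104.4827 payoff=5.8073 vs cont=8.7301 → 8.7301 [wait]  node(6,6) S=121.9941 payoff=0.0000 vs cont=1.7596 → 1.7596 [wait]  ⇒ S*(6)=89.4849
t_5: node(5,0) S=52.0259 payoff=58.2641 vs cont=57.9118 → 58.2641 [stop]  node(5,1) S=60.7455 payoff=49.5445 vs cont=49.2163 → 49.5445 [stop]  node(5,2) S=70.9265 payoff=39.3635 vs cont=39.0633 → 39.3635 [stop]  node(5,3) S=82.8138 payoff=27.4762 vs cont=27.2088 → 27.4762 [stop]  node(5,4) S=96.6935 payoff=13.5965 vs cont=14.7986 → 14.7986 [wait]  node(5,5) S=112.8994 payoff=0.0000 vs cont=5.2775 → 5.2775 [wait]  ⇒ S*(5)=82.8138
t_4: node(4,0) S=56.2169 payoff=54.0731 vs cont=53.7324 → 54.0731 [stop]  node(4,1) S=65.6389 payoff=44.6511 vs cont=44.3364 → 44.6511 [stop]  node(4,2) S=76.6400 payoff=33.6500 vs cont=33.3656 → 33.6500 [stop]  node(4,3) S=89.4849 payoff=20.8051 vs cont=21.1447 → 21.1447 [wait]  node(4,4) S=104.4827 payoff=5.8073 vs cont=10.0698 → 10.0698 [wait]  ⇒ S*(4)=76.6400
t_3: node(3,0) S=60.7455 payoff=49.5445 vs cont=49.2163 → 49.5445 [stop]  node(3,1) S=70.9265 payoff=39.3635 vs cont=39.0633 → 39.3635 [stop]  node(3,2) S=82.8138 payoff=27.4762 vs cont=27.3751 → 27.4762 [stop]  node(3,3) S=96.6935 payoff=13.5965 vs cont=15.6264 → 15.6264 [wait]  ⇒ S*(3)=82.8138
t_2: node(2,0) S=65.6389 payoff=44.6511 vs cont=44.3364 → 44.6511 [stop]  node(2,1) S=76.6400 payoff=33.6500 vs cont=33.3656 → 33.6500 [stop]  node(2,2) S=89.4849 payoff=20.8051 vs cont=21.5501 → 21.5501 [wait]  ⇒ S*(2)=76.6400
t_1: node(1,0) S=70.9265 payoff=39.3635 vs cont=39.0633 → 39.3635 [stop]  node(1,1) S=82.8138 payoff=27.4762 vs cont=27.5736 → 27.5736 [wait]  ⇒ S*(1)=70.9265
t_0: node(0,0) S=76.6400 payoff=33.6500 vs cont=33.4133 → 33.6500 [stop]  ⇒ S*(0)=76.6400

price = 33.6500
boundary = 76.6400 70.9265 76.6400 82.8138 76.6400 82.8138 89.4849 82.8138 89.4849
tree:
33.6500
39.3635 27.5736
44.6511 33.6500 21.5501
49.5445 39.3635 27.4762 15.6264
54.0731 44.6511 33.6500 21.1447 10.0698
58.2641 49.5445 39.3635 27.4762 14.7986 5.2775
62.1427 54.0731 44.6511 33.6500 20.8051 8.7301 1.7596
65.7321 58.2641 49.5445 39.3635 27.4762 13.8914 3.4787 0.0000
69.0539 62.1427 54.0731 44.6511 33.6500 20.8051 6.8774 0.0000 0.0000
72.1280 65.7321 58.2641 49.5445 39.3635 27.4762 13.5965 0.0000 0.0000 0.0000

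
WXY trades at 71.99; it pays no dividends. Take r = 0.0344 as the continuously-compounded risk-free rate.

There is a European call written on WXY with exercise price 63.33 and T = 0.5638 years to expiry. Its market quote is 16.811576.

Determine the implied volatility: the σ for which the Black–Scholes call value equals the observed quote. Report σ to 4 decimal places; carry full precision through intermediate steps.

sigma = 0.5621

At σ = 0.5621 the Black–Scholes value reproduces the quote:
σ√T = 0.5621·√0.5638 = 0.422062
d₁ = (ln(S/K) + (r+σ²/2)T) / (σ√T) = (ln(71.99/63.33) + (0.0344+0.5621²/2)·0.5638) / 0.422062 = (0.128168 + 0.108463) / 0.422062 = 0.560655
d₂ = d₁ − σ√T = 0.560655 − 0.422062 = 0.138593
e^{−rT} = 0.980792
N(d₁) = 0.712483,  N(d₂) = 0.555114
V = S·N(d₁) − K·e^{−rT}·N(d₂) = 51.291685 − 34.480109 = 16.811576 (the quoted price), and the Black–Scholes price is strictly increasing in σ, so σ is unique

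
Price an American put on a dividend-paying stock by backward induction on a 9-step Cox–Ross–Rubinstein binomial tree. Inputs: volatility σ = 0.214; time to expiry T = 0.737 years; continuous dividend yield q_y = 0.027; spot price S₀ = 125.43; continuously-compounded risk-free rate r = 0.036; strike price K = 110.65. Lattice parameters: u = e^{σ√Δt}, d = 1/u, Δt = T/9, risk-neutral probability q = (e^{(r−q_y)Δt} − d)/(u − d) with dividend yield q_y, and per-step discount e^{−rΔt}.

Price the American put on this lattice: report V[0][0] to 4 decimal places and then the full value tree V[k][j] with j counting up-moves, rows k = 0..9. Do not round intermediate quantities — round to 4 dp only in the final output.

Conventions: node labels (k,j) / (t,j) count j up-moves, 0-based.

params: Δt=0.08189 u=1.06315 d=0.94060 q=0.49071 e^(-rΔt)=0.99706
t_9 payoffs: 38.3663 28.9482 18.3029 6.2707 0.0000 0.0000 0.0000 0.0000 0.0000 0.0000
k=8: node(8,0) S=76.8486 payoff=33.8014 vs cont=33.6454 → 33.8014 [stop]  node(8,1) S=86.8615 payoff=23.7885 vs cont=23.6546 → 23.7885 [stop]  node(8,2) S=98.1791 payoff=12.4709 vs cont=12.3621 → 12.4709 [stop]  node(8,3) S=110.9712 payoff=0.0000 vs cont=3.1842 → 3.1842 [wait]  node(8,4) S=125.4300 payoff=0.0000 vs cont=0.0000 → 0.0000 [wait]  node(8,5) S=141.7727 payoff=0.0000 vs cont=0.0000 → 0.0000 [wait]  node(8,6) S=160.2448 payoff=0.0000 vs cont=0.0000 → 0.0000 [wait]  node(8,7) S=181.1237 payoff=0.0000 vs cont=0.0000 → 0.0000 [wait]  node(8,8) S=204.7230 payoff=0.0000 vs cont=0.0000 → 0.0000 [wait]
k=7: node(7,0) S=81.7018 payoff=28.9482 vs cont=28.8029 → 28.9482 [stop]  node(7,1) S=92.3471 payoff=18.3029 vs cont=18.1812 → 18.3029 [stop]  node(7,2) S=104.3793 payoff=6.2707 vs cont=7.8905 → 7.8905 [wait]  node(7,3) S=117.9793 payoff=0.0000 vs cont=1.6169 → 1.6169 [wait]  node(7,4) S=133.3512 payoff=0.0000 vs cont=0.0000 → 0.0000 [wait]  node(7,5) S=150.7261 payoff=0.0000 vs cont=0.0000 → 0.0000 [wait]  node(7,6) S=170.3647 payoff=0.0000 vs cont=0.0000 → 0.0000 [wait]  node(7,7) S=192.5622 payoff=0.0000 vs cont=0.0000 → 0.0000 [wait]
k=6: node(6,0) S=86.8615 payoff=23.7885 vs cont=23.6546 → 23.7885 [stop]  node(6,1) S=98.1791 payoff=12.4709 vs cont=13.1546 → 13.1546 [wait]  node(6,2) S=110.9712 payoff=0.0000 vs cont=4.7978 → 4.7978 [wait]  node(6,3) S=125.4300 payoff=0.0000 vs cont=0.8210 → 0.8210 [wait]  node(6,4) S=141.7727 payoff=0.0000 vs cont=0.0000 → 0.0000 [wait]  node(6,5) S=160.2448 payoff=0.0000 vs cont=0.0000 → 0.0000 [wait]  node(6,6) S=181.1237 payoff=0.0000 vs cont=0.0000 → 0.0000 [wait]
k=5: node(5,0) S=92.3471 payoff=18.3029 vs cont=18.5156 → 18.5156 [wait]  node(5,1) S=104.3793 payoff=6.2707 vs cont=9.0272 → 9.0272 [wait]  node(5,2) S=117.9793 payoff=0.0000 vs cont=2.8380 → 2.8380 [wait]  node(5,3) S=133.3512 payoff=0.0000 vs cont=0.4169 → 0.4169 [wait]  node(5,4) S=150.7261 payoff=0.0000 vs cont=0.0000 → 0.0000 [wait]  node(5,5) S=170.3647 payoff=0.0000 vs cont=0.0000 → 0.0000 [wait]
k=4: node(4,0) S=98.1791 payoff=12.4709 vs cont=13.8188 → 13.8188 [wait]  node(4,1) S=110.9712 payoff=0.0000 vs cont=5.9725 → 5.9725 [wait]  node(4,2) S=125.4300 payoff=0.0000 vs cont=1.6451 → 1.6451 [wait]  node(4,3) S=141.7727 payoff=0.0000 vs cont=0.2117 → 0.2117 [wait]  node(4,4) S=160.2448 payoff=0.0000 vs cont=0.0000 → 0.0000 [wait]
k=3: node(3,0) S=104.3793 payoff=6.2707 vs cont=9.9391 → 9.9391 [wait]  node(3,1) S=117.9793 payoff=0.0000 vs cont=3.8376 → 3.8376 [wait]  node(3,2) S=133.3512 payoff=0.0000 vs cont=0.9389 → 0.9389 [wait]  node(3,3) S=150.7261 payoff=0.0000 vs cont=0.1075 → 0.1075 [wait]
k=2: node(2,0) S=110.9712 payoff=0.0000 vs cont=6.9246 → 6.9246 [wait]  node(2,1) S=125.4300 payoff=0.0000 vs cont=2.4081 → 2.4081 [wait]  node(2,2) S=141.7727 payoff=0.0000 vs cont=0.5294 → 0.5294 [wait]
k=1: node(1,0) S=117.9793 payoff=0.0000 vs cont=4.6945 → 4.6945 [wait]  node(1,1) S=133.3512 payoff=0.0000 vs cont=1.4818 → 1.4818 [wait]
k=0: node(0,0) S=125.4300 payoff=0.0000 vs cont=3.1088 → 3.1088 [wait]

price = 3.1088
tree:
3.1088
4.6945 1.4818
6.9246 2.4081 0.5294
9.9391 3.8376 0.9389 0.1075
13.8188 5.9725 1.6451 0.2117 0.0000
18.5156 9.0272 2.8380 0.4169 0.0000 0.0000
23.7885 13.1546 4.7978 0.8210 0.0000 0.0000 0.0000
28.9482 18.3029 7.8905 1.6169 0.0000 0.0000 0.0000 0.0000
33.8014 23.7885 12.4709 3.1842 0.0000 0.0000 0.0000 0.0000 0.0000
38.3663 28.9482 18.3029 6.2707 0.0000 0.0000 0.0000 0.0000 0.0000 0.0000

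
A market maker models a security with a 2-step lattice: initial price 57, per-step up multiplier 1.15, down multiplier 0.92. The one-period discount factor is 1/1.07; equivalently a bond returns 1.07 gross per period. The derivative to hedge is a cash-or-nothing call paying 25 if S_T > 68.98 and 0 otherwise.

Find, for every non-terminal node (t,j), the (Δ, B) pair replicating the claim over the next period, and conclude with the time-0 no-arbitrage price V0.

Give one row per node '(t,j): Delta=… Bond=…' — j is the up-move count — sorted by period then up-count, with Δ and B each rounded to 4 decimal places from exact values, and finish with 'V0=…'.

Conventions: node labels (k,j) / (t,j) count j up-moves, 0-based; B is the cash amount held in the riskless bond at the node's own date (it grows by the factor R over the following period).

Under the risk-neutral measure, an up-move has probability p* = (R−d)/(u−d) = 0.6522 and values discount at R = 1.07.
Payoffs at expiry: V(2,0)=0.0000, V(2,1)=0.0000, V(2,2)=25.0000
(1,0): S=52.4400. Δ = (V_up−V_dn)/(S_up−S_dn) = (0.0000−0.0000)/(60.3060−48.2448) = 0.0000. V = [p*·0.0000 + (1−p*)·0.0000]/1.07 = 0.0000. B = V − Δ·S = 0.0000.
(1,1): S=65.5500. Δ = (V_up−V_dn)/(S_up−S_dn) = (25.0000−0.0000)/(75.3825−60.3060) = 1.6582. V = [p*·25.0000 + (1−p*)·0.0000]/1.07 = 15.2377. B = V − Δ·S = -93.4579.
(0,0): S=57.0000. Δ = (V_up−V_dn)/(S_up−S_dn) = (15.2377−0.0000)/(65.5500−52.4400) = 1.1623. V = [p*·15.2377 + (1−p*)·0.0000]/1.07 = 9.2875. B = V − Δ·S = -56.9634.
Verification: the root portfolio costs Δ(0,0)·S0 + B(0,0) = 9.2875, matching V0.

(0,0): Delta=1.1623 Bond=-56.9634
(1,0): Delta=0.0000 Bond=0.0000
(1,1): Delta=1.6582 Bond=-93.4579
V0=9.2875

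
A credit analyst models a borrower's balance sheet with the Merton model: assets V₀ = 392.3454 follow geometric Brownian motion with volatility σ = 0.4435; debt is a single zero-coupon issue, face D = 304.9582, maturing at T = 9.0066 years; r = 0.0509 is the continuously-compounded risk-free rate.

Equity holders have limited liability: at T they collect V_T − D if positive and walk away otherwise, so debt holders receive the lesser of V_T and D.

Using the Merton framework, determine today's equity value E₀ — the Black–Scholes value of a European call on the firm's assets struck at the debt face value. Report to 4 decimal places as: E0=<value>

E0=260.8373

Apply the equity-as-call identities (strike 304.9582, horizon 9.0066 years):
d₁ = [ln(V₀/D) + (r + σ²/2)T] / (σ√T)
   = [ln(392.3454/304.9582) + (0.0509 + 0.5·0.4435²)·9.0066] / (0.4435·√9.0066)
   = [0.251968 + 1.344200] / 1.330988 = 1.199236
d₂ = d₁ − σ√T = 1.199236 − 1.330988 = -0.131752
N(d₁) = 0.884782,  N(d₂) = 0.447590,  e^(−rT) = 0.632272
E₀ = V₀·N(d₁) − D·e^(−rT)·N(d₂)
   = 392.3454·0.884782 − 304.9582·0.632272·0.447590 = 260.837326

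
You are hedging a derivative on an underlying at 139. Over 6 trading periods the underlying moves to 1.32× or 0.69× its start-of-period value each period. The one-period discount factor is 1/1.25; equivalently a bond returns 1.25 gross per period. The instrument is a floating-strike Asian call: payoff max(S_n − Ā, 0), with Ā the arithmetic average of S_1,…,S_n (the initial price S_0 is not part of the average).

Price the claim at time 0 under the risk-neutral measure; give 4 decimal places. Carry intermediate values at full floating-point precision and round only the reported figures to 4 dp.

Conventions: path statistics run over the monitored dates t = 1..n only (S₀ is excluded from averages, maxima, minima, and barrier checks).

price = 53.9856

No-arbitrage gives p* = (R−d)/(u−d) = 0.8889: enumerate every path, weight its payoff by its p*-probability, and discount by R^6.
Enumerate all 2^6 = 64 price paths (U = up ×1.32, D = down ×0.69); each path with k up-moves has probability p*^k·(1−p*)^(6−k).
DDDDDD: Ā=45.9998, payoff=0.0000, prob=0.000002
UDDDDD: Ā=87.9996, payoff=0.0000, prob=0.000015
DUDDDD: Ā=73.4046, payoff=0.0000, prob=0.000015
UUDDDD: Ā=140.4261, payoff=0.0000, prob=0.000120
DDUDDD: Ā=63.3340, payoff=0.0000, prob=0.000015
UDUDDD: Ā=121.1607, payoff=0.0000, prob=0.000120
DUUDDD: Ā=106.5657, payoff=0.0000, prob=0.000120
UUUDDD: Ā=203.8648, payoff=0.0000, prob=0.000963
DDDUDD: Ā=56.3853, payoff=0.0000, prob=0.000015
UDDUDD: Ā=107.8676, payoff=0.0000, prob=0.000120
DUDUDD: Ā=93.2726, payoff=0.0000, prob=0.000120
UUDUDD: Ā=178.4345, payoff=0.0000, prob=0.000963
DDUUDD: Ā=83.2020, payoff=0.0000, prob=0.000120
UDUUDD: Ā=159.1691, payoff=0.0000, prob=0.000963
DUUUDD: Ā=144.5741, payoff=0.0000, prob=0.000963
UUUUDD: Ā=276.5765, payoff=0.0000, prob=0.007707
DDDDUD: Ā=51.5907, payoff=0.0000, prob=0.000015
UDDDUD: Ā=98.6953, payoff=0.0000, prob=0.000120
DUDDUD: Ā=84.1003, payoff=0.0000, prob=0.000120
UUDDUD: Ā=160.8876, payoff=0.0000, prob=0.000963
DDUDUD: Ā=74.0298, payoff=0.0000, prob=0.000120
UDUDUD: Ā=141.6222, payoff=0.0000, prob=0.000963
DUUDUD: Ā=127.0272, payoff=0.0000, prob=0.000963
UUUDUD: Ā=243.0085, payoff=0.0000, prob=0.007707
DDDUUD: Ā=67.0811, payoff=0.0000, prob=0.000120
UDDUUD: Ā=128.3291, payoff=0.0000, prob=0.000963
DUDUUD: Ā=113.7341, payoff=0.0000, prob=0.000963
UUDUUD: Ā=217.5782, payoff=0.0000, prob=0.007707
DDUUUD: Ā=103.6635, payoff=1.3594, prob=0.000963
UDUUUD: Ā=198.3128, payoff=2.6005, prob=0.007707
DUUUUD: Ā=183.7178, payoff=17.1955, prob=0.007707
UUUUUD: Ā=351.4601, payoff=32.8958, prob=0.061659
DDDDDU: Ā=48.2825, payoff=0.0000, prob=0.000015
UDDDDU: Ā=92.3665, payoff=0.0000, prob=0.000120
DUDDDU: Ā=77.7715, payoff=0.0000, prob=0.000120
UUDDDU: Ā=148.7802, payoff=0.0000, prob=0.000963
DDUDDU: Ā=67.7009, payoff=0.0000, prob=0.000120
UDUDDU: Ā=129.5148, payoff=0.0000, prob=0.000963
DUUDDU: Ā=114.9198, payoff=0.0000, prob=0.000963
UUUDDU: Ā=219.8466, payoff=0.0000, prob=0.007707
DDDUDU: Ā=60.7522, payoff=0.0000, prob=0.000120
UDDUDU: Ā=116.2217, payoff=0.0000, prob=0.000963
DUDUDU: Ā=101.6267, payoff=3.3962, prob=0.000963
UUDUDU: Ā=194.4162, payoff=6.4971, prob=0.007707
DDUUDU: Ā=91.5561, payoff=13.4667, prob=0.000963
UDUUDU: Ā=175.1508, payoff=25.7625, prob=0.007707
DUUUDU: Ā=160.5558, payoff=40.3575, prob=0.007707
UUUUDU: Ā=307.1503, payoff=77.2056, prob=0.061659
DDDDUU: Ā=55.9576, payoff=0.0000, prob=0.000120
UDDDUU: Ā=107.0494, payoff=0.0000, prob=0.000963
DUDDUU: Ā=92.4544, payoff=12.5684, prob=0.000963
UUDDUU: Ā=176.8693, payoff=24.0440, prob=0.007707
DDUDUU: Ā=82.3839, payoff=22.6390, prob=0.000963
UDUDUU: Ā=157.6039, payoff=43.3094, prob=0.007707
DUUDUU: Ā=143.0089, payoff=57.9044, prob=0.007707
UUUDUU: Ā=273.5823, payoff=110.7736, prob=0.061659
DDDUUU: Ā=75.4352, payoff=29.5877, prob=0.000963
UDDUUU: Ā=144.3108, payoff=56.6025, prob=0.007707
DUDUUU: Ā=129.7158, payoff=71.1975, prob=0.007707
UUDUUU: Ā=248.1520, payoff=136.2039, prob=0.061659
DDUUUU: Ā=119.6452, payoff=81.2681, prob=0.007707
UDUUUU: Ā=228.8866, payoff=155.4693, prob=0.061659
DUUUUU: Ā=214.2916, payoff=170.0643, prob=0.061659
UUUUUU: Ā=409.9491, payoff=325.3405, prob=0.493270
Price = Σ prob·payoff / R^6 = 205.938820 / 3.814697 = 53.9856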